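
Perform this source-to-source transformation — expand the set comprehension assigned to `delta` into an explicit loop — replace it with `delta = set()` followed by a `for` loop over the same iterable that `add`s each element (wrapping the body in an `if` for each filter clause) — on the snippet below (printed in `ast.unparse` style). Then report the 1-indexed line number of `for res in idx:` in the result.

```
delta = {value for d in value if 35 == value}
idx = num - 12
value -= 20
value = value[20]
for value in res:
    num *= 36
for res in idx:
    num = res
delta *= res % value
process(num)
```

10

Transformed code:
delta = set()
for d in value:
    if 35 == value:
        delta.add(value)
idx = num - 12
value -= 20
value = value[20]
for value in res:
    num *= 36
for res in idx:
    num = res
delta *= res % value
process(num)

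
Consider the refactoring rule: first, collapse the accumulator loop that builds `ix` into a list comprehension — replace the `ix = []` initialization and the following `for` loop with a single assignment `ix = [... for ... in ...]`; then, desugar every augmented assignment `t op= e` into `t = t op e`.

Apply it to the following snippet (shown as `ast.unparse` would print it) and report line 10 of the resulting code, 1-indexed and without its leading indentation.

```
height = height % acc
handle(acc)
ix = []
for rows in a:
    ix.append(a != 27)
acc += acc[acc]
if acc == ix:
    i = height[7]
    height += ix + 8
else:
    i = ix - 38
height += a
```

height = height + a

Transformed code:
height = height % acc
handle(acc)
ix = [a != 27 for rows in a]
acc = acc + acc[acc]
if acc == ix:
    i = height[7]
    height = height + (ix + 8)
else:
    i = ix - 38
height = height + a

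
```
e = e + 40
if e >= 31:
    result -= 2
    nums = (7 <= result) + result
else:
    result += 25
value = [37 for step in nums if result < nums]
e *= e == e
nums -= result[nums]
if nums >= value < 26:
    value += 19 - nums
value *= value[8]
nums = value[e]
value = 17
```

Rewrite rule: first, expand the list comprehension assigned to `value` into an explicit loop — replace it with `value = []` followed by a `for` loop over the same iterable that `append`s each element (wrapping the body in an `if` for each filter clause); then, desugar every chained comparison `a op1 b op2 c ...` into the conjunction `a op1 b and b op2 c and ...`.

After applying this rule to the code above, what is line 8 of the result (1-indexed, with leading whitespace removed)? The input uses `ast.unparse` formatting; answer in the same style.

Transformed code:
e = e + 40
if e >= 31:
    result -= 2
    nums = (7 <= result) + result
else:
    result += 25
value = []
for step in nums:
    if result < nums:
        value.append(37)
e *= e == e
nums -= result[nums]
if nums >= value and value < 26:
    value += 19 - nums
value *= value[8]
nums = value[e]
value = 17

for step in nums:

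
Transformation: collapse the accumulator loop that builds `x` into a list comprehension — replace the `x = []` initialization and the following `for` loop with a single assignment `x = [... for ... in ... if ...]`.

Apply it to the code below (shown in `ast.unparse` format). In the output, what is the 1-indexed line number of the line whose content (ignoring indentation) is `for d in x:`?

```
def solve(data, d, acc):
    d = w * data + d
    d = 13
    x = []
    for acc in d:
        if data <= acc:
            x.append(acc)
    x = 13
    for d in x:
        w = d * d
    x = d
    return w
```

6

Transformed code:
def solve(data, d, acc):
    d = w * data + d
    d = 13
    x = [acc for acc in d if data <= acc]
    x = 13
    for d in x:
        w = d * d
    x = d
    return w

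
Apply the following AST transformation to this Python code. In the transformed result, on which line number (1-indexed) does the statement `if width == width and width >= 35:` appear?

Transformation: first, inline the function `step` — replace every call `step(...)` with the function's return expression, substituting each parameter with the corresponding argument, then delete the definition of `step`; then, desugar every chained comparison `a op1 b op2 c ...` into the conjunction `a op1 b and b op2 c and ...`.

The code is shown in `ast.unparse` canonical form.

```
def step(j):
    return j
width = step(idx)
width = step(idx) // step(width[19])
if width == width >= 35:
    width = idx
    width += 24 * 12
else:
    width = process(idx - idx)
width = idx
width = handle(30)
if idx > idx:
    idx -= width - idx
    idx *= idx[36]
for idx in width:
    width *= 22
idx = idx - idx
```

Transformed code:
width = idx
width = idx // width[19]
if width == width and width >= 35:
    width = idx
    width += 24 * 12
else:
    width = process(idx - idx)
width = idx
width = handle(30)
if idx > idx:
    idx -= width - idx
    idx *= idx[36]
for idx in width:
    width *= 22
idx = idx - idx

3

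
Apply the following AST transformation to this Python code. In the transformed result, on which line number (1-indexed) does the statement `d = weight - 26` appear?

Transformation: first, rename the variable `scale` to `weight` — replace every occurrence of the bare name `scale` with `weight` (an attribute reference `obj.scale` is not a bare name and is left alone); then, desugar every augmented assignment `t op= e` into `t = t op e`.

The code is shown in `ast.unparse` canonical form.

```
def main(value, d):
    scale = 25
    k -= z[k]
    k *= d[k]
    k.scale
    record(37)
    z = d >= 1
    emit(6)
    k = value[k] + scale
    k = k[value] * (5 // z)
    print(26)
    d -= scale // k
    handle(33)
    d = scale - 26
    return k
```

Transformed code:
def main(value, d):
    weight = 25
    k = k - z[k]
    k = k * d[k]
    k.scale
    record(37)
    z = d >= 1
    emit(6)
    k = value[k] + weight
    k = k[value] * (5 // z)
    print(26)
    d = d - weight // k
    handle(33)
    d = weight - 26
    return k

14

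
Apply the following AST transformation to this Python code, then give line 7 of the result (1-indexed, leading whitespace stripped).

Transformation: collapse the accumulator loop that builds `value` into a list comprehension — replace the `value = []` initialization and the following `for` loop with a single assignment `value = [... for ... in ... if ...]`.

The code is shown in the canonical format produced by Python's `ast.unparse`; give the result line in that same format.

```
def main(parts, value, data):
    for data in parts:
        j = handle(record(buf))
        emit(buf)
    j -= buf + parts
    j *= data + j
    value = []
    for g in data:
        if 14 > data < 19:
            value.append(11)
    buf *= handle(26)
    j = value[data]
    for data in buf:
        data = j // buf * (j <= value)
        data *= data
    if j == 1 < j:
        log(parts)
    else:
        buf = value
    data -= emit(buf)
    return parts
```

value = [11 for g in data if 14 > data < 19]

Transformed code:
def main(parts, value, data):
    for data in parts:
        j = handle(record(buf))
        emit(buf)
    j -= buf + parts
    j *= data + j
    value = [11 for g in data if 14 > data < 19]
    buf *= handle(26)
    j = value[data]
    for data in buf:
        data = j // buf * (j <= value)
        data *= data
    if j == 1 < j:
        log(parts)
    else:
        buf = value
    data -= emit(buf)
    return parts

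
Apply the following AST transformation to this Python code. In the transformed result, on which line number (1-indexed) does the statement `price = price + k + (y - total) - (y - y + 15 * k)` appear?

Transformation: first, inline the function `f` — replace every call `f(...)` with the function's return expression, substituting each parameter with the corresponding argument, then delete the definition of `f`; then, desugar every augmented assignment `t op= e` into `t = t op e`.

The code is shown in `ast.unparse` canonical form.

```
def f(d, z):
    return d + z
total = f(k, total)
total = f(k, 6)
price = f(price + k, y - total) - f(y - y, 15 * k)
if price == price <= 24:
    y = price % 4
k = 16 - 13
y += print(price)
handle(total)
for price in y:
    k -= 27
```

Transformed code:
total = k + total
total = k + 6
price = price + k + (y - total) - (y - y + 15 * k)
if price == price <= 24:
    y = price % 4
k = 16 - 13
y = y + print(price)
handle(total)
for price in y:
    k = k - 27

3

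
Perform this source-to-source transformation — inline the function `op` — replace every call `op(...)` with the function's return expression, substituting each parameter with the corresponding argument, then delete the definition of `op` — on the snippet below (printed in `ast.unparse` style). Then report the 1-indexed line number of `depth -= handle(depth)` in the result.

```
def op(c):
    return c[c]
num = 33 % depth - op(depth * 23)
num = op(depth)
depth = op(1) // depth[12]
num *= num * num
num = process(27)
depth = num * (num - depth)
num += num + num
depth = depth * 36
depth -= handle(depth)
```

Transformed code:
num = 33 % depth - (depth * 23)[depth * 23]
num = depth[depth]
depth = 1[1] // depth[12]
num *= num * num
num = process(27)
depth = num * (num - depth)
num += num + num
depth = depth * 36
depth -= handle(depth)

9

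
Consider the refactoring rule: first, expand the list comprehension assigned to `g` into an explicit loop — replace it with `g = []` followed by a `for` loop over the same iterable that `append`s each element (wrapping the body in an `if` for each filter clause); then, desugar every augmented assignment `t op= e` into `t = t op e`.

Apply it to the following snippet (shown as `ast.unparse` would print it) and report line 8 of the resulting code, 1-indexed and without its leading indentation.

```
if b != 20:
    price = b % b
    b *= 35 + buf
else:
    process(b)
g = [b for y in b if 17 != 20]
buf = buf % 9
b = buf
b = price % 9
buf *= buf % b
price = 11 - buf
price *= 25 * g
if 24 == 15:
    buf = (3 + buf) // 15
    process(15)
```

Transformed code:
if b != 20:
    price = b % b
    b = b * (35 + buf)
else:
    process(b)
g = []
for y in b:
    if 17 != 20:
        g.append(b)
buf = buf % 9
b = buf
b = price % 9
buf = buf * (buf % b)
price = 11 - buf
price = price * (25 * g)
if 24 == 15:
    buf = (3 + buf) // 15
    process(15)

if 17 != 20:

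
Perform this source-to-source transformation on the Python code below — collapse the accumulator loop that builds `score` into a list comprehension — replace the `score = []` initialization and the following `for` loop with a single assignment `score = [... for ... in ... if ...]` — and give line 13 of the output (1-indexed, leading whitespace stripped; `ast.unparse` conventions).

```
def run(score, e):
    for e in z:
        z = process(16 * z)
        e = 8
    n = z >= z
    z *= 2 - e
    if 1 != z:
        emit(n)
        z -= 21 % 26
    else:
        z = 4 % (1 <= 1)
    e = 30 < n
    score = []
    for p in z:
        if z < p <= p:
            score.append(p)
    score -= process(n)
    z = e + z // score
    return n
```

Transformed code:
def run(score, e):
    for e in z:
        z = process(16 * z)
        e = 8
    n = z >= z
    z *= 2 - e
    if 1 != z:
        emit(n)
        z -= 21 % 26
    else:
        z = 4 % (1 <= 1)
    e = 30 < n
    score = [p for p in z if z < p <= p]
    score -= process(n)
    z = e + z // score
    return n

score = [p for p in z if z < p <= p]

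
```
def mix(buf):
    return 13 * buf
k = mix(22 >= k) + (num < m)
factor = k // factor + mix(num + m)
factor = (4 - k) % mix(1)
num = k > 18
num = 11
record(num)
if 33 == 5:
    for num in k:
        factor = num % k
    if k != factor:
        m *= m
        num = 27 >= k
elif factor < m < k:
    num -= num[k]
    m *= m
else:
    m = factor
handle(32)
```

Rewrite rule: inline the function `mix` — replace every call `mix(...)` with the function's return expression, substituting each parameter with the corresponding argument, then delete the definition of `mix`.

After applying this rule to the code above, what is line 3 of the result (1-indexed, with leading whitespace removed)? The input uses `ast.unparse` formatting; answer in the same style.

factor = (4 - k) % (13 * 1)

Transformed code:
k = 13 * (22 >= k) + (num < m)
factor = k // factor + 13 * (num + m)
factor = (4 - k) % (13 * 1)
num = k > 18
num = 11
record(num)
if 33 == 5:
    for num in k:
        factor = num % k
    if k != factor:
        m *= m
        num = 27 >= k
elif factor < m < k:
    num -= num[k]
    m *= m
else:
    m = factor
handle(32)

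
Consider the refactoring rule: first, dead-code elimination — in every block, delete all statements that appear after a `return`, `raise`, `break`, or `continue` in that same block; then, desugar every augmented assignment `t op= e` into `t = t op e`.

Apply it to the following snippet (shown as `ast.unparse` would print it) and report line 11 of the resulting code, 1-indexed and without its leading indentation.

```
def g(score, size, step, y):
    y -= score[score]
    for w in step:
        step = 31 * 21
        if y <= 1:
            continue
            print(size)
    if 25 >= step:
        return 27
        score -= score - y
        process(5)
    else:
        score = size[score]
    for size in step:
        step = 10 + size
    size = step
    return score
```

for size in step:

Transformed code:
def g(score, size, step, y):
    y = y - score[score]
    for w in step:
        step = 31 * 21
        if y <= 1:
            continue
    if 25 >= step:
        return 27
    else:
        score = size[score]
    for size in step:
        step = 10 + size
    size = step
    return score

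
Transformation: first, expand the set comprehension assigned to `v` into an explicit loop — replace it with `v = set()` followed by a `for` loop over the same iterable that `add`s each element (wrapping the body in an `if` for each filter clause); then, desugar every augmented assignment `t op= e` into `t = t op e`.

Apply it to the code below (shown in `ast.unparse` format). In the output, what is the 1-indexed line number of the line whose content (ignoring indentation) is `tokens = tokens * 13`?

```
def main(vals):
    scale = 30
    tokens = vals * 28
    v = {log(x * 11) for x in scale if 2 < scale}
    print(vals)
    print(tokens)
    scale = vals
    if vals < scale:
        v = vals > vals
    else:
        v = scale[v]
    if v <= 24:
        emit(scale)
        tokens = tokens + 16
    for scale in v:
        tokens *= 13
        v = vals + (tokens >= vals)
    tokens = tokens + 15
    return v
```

19

Transformed code:
def main(vals):
    scale = 30
    tokens = vals * 28
    v = set()
    for x in scale:
        if 2 < scale:
            v.add(log(x * 11))
    print(vals)
    print(tokens)
    scale = vals
    if vals < scale:
        v = vals > vals
    else:
        v = scale[v]
    if v <= 24:
        emit(scale)
        tokens = tokens + 16
    for scale in v:
        tokens = tokens * 13
        v = vals + (tokens >= vals)
    tokens = tokens + 15
    return v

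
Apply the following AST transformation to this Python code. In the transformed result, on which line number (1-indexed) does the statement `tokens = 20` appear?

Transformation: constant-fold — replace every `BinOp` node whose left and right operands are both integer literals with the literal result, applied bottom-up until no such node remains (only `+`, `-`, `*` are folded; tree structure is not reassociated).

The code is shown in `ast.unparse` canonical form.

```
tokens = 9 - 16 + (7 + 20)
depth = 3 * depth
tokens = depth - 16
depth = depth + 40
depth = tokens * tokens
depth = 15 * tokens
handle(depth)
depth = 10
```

1

Transformed code:
tokens = 20
depth = 3 * depth
tokens = depth - 16
depth = depth + 40
depth = tokens * tokens
depth = 15 * tokens
handle(depth)
depth = 10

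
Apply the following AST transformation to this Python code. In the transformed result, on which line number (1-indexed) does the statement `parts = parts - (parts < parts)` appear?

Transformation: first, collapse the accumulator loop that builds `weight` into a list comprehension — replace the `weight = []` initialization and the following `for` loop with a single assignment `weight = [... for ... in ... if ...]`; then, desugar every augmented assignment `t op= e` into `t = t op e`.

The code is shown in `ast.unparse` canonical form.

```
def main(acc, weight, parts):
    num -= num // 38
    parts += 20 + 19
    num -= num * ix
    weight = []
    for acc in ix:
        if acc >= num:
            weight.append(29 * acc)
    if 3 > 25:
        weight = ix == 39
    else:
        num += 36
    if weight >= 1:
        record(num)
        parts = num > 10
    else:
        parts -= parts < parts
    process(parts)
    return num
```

Transformed code:
def main(acc, weight, parts):
    num = num - num // 38
    parts = parts + (20 + 19)
    num = num - num * ix
    weight = [29 * acc for acc in ix if acc >= num]
    if 3 > 25:
        weight = ix == 39
    else:
        num = num + 36
    if weight >= 1:
        record(num)
        parts = num > 10
    else:
        parts = parts - (parts < parts)
    process(parts)
    return num

14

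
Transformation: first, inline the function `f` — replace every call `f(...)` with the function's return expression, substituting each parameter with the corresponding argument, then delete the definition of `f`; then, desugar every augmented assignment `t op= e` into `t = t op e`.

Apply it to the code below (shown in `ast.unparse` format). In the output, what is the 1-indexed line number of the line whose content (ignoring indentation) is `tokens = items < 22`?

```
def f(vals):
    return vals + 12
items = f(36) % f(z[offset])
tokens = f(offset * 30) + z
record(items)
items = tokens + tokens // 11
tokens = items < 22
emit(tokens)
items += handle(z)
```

Transformed code:
items = (36 + 12) % (z[offset] + 12)
tokens = offset * 30 + 12 + z
record(items)
items = tokens + tokens // 11
tokens = items < 22
emit(tokens)
items = items + handle(z)

5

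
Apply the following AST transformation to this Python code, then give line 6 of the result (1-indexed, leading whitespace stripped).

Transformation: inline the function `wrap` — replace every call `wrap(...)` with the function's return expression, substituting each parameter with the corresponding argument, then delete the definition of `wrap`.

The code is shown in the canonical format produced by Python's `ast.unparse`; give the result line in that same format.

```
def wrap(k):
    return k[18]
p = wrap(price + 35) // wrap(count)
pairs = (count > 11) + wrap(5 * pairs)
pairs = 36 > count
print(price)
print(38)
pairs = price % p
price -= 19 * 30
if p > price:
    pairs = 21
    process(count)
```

Transformed code:
p = (price + 35)[18] // count[18]
pairs = (count > 11) + (5 * pairs)[18]
pairs = 36 > count
print(price)
print(38)
pairs = price % p
price -= 19 * 30
if p > price:
    pairs = 21
    process(count)

pairs = price % p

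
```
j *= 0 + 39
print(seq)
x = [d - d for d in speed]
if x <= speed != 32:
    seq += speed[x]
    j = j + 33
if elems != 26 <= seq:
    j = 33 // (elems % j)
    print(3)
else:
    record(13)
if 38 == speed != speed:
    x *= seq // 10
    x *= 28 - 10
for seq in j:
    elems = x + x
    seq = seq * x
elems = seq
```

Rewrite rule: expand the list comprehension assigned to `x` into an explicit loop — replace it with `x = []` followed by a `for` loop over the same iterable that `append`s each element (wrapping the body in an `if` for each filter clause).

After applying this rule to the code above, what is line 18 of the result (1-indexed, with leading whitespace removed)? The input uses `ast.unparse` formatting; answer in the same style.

elems = x + x

Transformed code:
j *= 0 + 39
print(seq)
x = []
for d in speed:
    x.append(d - d)
if x <= speed != 32:
    seq += speed[x]
    j = j + 33
if elems != 26 <= seq:
    j = 33 // (elems % j)
    print(3)
else:
    record(13)
if 38 == speed != speed:
    x *= seq // 10
    x *= 28 - 10
for seq in j:
    elems = x + x
    seq = seq * x
elems = seq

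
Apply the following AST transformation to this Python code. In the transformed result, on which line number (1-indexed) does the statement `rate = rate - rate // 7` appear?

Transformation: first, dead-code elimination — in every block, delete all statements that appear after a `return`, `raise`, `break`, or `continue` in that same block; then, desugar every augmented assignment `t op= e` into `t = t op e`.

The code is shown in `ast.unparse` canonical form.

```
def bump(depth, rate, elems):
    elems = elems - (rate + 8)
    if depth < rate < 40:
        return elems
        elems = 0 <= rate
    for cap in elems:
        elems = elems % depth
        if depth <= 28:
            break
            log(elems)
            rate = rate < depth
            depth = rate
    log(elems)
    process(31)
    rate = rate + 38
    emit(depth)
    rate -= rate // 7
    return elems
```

13

Transformed code:
def bump(depth, rate, elems):
    elems = elems - (rate + 8)
    if depth < rate < 40:
        return elems
    for cap in elems:
        elems = elems % depth
        if depth <= 28:
            break
    log(elems)
    process(31)
    rate = rate + 38
    emit(depth)
    rate = rate - rate // 7
    return elems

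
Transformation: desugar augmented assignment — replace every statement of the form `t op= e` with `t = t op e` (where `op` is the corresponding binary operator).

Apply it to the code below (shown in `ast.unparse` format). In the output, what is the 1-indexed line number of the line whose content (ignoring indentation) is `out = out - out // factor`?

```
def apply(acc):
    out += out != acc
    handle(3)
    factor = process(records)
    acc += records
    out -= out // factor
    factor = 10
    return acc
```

Transformed code:
def apply(acc):
    out = out + (out != acc)
    handle(3)
    factor = process(records)
    acc = acc + records
    out = out - out // factor
    factor = 10
    return acc

6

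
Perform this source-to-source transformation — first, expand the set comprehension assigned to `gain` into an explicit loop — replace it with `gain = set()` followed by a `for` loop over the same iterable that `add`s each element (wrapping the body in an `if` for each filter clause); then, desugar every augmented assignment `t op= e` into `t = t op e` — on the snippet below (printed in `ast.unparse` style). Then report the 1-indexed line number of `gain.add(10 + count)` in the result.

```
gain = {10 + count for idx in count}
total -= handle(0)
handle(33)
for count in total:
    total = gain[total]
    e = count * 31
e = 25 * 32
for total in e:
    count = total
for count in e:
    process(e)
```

Transformed code:
gain = set()
for idx in count:
    gain.add(10 + count)
total = total - handle(0)
handle(33)
for count in total:
    total = gain[total]
    e = count * 31
e = 25 * 32
for total in e:
    count = total
for count in e:
    process(e)

3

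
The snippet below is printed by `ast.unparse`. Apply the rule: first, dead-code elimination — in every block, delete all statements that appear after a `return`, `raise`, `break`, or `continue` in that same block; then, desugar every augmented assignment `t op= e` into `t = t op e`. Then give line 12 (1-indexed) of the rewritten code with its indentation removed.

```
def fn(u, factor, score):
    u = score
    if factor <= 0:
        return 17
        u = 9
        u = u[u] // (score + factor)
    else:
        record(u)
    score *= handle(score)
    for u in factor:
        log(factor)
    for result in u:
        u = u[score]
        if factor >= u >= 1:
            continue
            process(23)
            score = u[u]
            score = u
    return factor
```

Transformed code:
def fn(u, factor, score):
    u = score
    if factor <= 0:
        return 17
    else:
        record(u)
    score = score * handle(score)
    for u in factor:
        log(factor)
    for result in u:
        u = u[score]
        if factor >= u >= 1:
            continue
    return factor

if factor >= u >= 1:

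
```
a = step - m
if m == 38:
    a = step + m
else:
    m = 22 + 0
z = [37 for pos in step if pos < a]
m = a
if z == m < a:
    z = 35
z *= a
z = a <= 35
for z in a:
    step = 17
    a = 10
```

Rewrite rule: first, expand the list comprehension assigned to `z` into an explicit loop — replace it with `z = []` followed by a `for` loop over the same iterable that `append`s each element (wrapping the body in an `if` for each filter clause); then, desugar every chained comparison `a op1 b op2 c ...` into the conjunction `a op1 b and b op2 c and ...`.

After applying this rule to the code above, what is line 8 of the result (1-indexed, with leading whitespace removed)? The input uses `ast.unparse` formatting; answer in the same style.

if pos < a:

Transformed code:
a = step - m
if m == 38:
    a = step + m
else:
    m = 22 + 0
z = []
for pos in step:
    if pos < a:
        z.append(37)
m = a
if z == m and m < a:
    z = 35
z *= a
z = a <= 35
for z in a:
    step = 17
    a = 10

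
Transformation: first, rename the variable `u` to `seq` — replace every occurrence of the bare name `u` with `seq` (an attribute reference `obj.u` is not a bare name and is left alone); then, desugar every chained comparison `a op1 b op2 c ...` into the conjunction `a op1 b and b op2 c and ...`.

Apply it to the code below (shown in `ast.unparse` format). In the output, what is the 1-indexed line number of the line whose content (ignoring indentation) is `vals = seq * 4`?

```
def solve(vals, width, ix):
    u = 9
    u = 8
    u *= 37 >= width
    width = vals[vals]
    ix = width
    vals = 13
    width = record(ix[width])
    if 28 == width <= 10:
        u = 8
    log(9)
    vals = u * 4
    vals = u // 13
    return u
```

12

Transformed code:
def solve(vals, width, ix):
    seq = 9
    seq = 8
    seq *= 37 >= width
    width = vals[vals]
    ix = width
    vals = 13
    width = record(ix[width])
    if 28 == width and width <= 10:
        seq = 8
    log(9)
    vals = seq * 4
    vals = seq // 13
    return seq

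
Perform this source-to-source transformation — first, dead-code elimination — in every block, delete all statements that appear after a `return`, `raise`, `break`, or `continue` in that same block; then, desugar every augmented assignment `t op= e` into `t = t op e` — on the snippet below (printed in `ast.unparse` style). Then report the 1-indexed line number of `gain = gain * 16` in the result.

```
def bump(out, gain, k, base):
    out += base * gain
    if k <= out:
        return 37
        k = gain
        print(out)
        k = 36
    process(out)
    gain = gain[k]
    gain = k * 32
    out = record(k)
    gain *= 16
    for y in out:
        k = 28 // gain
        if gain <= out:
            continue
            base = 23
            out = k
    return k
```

9

Transformed code:
def bump(out, gain, k, base):
    out = out + base * gain
    if k <= out:
        return 37
    process(out)
    gain = gain[k]
    gain = k * 32
    out = record(k)
    gain = gain * 16
    for y in out:
        k = 28 // gain
        if gain <= out:
            continue
    return k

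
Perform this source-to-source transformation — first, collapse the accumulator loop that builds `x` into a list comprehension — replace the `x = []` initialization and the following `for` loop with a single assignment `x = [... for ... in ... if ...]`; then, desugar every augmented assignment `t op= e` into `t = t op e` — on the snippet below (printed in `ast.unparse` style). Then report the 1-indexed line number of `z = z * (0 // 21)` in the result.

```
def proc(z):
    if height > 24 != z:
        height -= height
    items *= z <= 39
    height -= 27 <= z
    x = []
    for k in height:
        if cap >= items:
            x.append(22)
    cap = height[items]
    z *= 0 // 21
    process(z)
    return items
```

Transformed code:
def proc(z):
    if height > 24 != z:
        height = height - height
    items = items * (z <= 39)
    height = height - (27 <= z)
    x = [22 for k in height if cap >= items]
    cap = height[items]
    z = z * (0 // 21)
    process(z)
    return items

8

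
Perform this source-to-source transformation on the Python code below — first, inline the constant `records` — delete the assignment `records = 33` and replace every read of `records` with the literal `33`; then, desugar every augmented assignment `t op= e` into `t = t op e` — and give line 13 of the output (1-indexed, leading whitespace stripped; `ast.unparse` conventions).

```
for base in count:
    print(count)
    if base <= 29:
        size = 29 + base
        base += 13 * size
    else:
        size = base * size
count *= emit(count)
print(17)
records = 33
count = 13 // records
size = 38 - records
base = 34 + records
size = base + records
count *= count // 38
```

Transformed code:
for base in count:
    print(count)
    if base <= 29:
        size = 29 + base
        base = base + 13 * size
    else:
        size = base * size
count = count * emit(count)
print(17)
count = 13 // 33
size = 38 - 33
base = 34 + 33
size = base + 33
count = count * (count // 38)

size = base + 33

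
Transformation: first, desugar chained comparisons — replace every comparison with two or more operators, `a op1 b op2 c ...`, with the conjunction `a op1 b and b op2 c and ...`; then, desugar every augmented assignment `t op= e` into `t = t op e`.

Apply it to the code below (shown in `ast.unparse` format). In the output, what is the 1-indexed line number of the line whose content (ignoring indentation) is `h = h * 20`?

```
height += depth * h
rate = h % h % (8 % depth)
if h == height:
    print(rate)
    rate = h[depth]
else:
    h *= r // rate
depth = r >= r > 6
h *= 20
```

9

Transformed code:
height = height + depth * h
rate = h % h % (8 % depth)
if h == height:
    print(rate)
    rate = h[depth]
else:
    h = h * (r // rate)
depth = r >= r and r > 6
h = h * 20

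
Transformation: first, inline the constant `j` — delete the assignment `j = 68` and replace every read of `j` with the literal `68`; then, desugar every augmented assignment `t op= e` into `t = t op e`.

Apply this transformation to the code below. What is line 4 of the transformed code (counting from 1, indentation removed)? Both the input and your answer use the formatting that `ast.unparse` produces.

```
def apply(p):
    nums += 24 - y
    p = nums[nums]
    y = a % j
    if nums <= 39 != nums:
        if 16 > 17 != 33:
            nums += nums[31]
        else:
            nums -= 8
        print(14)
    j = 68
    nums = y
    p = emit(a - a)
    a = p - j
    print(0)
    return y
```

y = a % 68

Transformed code:
def apply(p):
    nums = nums + (24 - y)
    p = nums[nums]
    y = a % 68
    if nums <= 39 != nums:
        if 16 > 17 != 33:
            nums = nums + nums[31]
        else:
            nums = nums - 8
        print(14)
    nums = y
    p = emit(a - a)
    a = p - 68
    print(0)
    return y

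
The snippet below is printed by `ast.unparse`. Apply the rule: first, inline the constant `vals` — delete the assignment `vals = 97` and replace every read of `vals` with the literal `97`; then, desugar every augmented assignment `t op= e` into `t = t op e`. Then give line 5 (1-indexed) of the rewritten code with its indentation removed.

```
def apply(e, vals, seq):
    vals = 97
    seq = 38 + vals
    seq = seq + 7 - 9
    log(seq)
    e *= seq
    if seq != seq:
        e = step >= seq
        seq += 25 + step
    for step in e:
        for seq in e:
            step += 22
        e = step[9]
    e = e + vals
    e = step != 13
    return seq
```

e = e * seq

Transformed code:
def apply(e, vals, seq):
    seq = 38 + 97
    seq = seq + 7 - 9
    log(seq)
    e = e * seq
    if seq != seq:
        e = step >= seq
        seq = seq + (25 + step)
    for step in e:
        for seq in e:
            step = step + 22
        e = step[9]
    e = e + 97
    e = step != 13
    return seq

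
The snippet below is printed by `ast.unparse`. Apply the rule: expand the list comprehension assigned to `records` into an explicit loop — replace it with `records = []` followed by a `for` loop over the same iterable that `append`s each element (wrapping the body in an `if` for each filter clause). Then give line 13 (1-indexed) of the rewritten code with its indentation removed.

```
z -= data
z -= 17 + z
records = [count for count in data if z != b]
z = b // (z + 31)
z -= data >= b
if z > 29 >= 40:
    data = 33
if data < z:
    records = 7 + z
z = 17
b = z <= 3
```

Transformed code:
z -= data
z -= 17 + z
records = []
for count in data:
    if z != b:
        records.append(count)
z = b // (z + 31)
z -= data >= b
if z > 29 >= 40:
    data = 33
if data < z:
    records = 7 + z
z = 17
b = z <= 3

z = 17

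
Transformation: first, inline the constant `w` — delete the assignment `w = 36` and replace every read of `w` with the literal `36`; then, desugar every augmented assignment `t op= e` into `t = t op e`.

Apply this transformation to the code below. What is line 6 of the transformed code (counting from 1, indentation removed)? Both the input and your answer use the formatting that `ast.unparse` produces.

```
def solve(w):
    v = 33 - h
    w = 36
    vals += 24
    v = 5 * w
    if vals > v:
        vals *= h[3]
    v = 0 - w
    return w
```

vals = vals * h[3]

Transformed code:
def solve(w):
    v = 33 - h
    vals = vals + 24
    v = 5 * 36
    if vals > v:
        vals = vals * h[3]
    v = 0 - 36
    return 36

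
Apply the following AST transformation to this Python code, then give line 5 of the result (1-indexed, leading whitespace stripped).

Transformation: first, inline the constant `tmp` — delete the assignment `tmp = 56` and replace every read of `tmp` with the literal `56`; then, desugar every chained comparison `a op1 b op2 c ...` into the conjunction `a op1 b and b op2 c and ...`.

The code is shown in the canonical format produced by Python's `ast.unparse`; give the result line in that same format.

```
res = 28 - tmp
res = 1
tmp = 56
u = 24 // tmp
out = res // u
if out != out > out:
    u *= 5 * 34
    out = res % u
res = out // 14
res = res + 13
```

Transformed code:
res = 28 - 56
res = 1
u = 24 // 56
out = res // u
if out != out and out > out:
    u *= 5 * 34
    out = res % u
res = out // 14
res = res + 13

if out != out and out > out:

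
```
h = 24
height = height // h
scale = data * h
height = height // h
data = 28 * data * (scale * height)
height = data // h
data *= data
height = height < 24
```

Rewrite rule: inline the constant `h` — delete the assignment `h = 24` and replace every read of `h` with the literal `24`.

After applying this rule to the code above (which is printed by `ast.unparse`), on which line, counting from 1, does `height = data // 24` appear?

5

Transformed code:
height = height // 24
scale = data * 24
height = height // 24
data = 28 * data * (scale * height)
height = data // 24
data *= data
height = height < 24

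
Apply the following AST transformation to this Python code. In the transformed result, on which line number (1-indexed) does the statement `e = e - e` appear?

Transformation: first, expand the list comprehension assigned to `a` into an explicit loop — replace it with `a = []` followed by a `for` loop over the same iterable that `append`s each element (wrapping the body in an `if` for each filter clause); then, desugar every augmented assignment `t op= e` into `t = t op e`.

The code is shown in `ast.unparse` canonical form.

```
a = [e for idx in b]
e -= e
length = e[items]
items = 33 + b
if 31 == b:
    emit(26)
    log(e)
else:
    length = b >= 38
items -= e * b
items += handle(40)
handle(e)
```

Transformed code:
a = []
for idx in b:
    a.append(e)
e = e - e
length = e[items]
items = 33 + b
if 31 == b:
    emit(26)
    log(e)
else:
    length = b >= 38
items = items - e * b
items = items + handle(40)
handle(e)

4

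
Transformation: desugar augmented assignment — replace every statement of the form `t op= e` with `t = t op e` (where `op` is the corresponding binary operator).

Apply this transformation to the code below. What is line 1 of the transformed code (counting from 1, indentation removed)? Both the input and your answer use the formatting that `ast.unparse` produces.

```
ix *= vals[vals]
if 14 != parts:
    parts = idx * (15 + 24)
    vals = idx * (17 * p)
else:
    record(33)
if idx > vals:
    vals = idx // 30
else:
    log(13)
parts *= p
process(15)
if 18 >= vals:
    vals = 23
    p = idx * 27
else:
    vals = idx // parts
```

ix = ix * vals[vals]

Transformed code:
ix = ix * vals[vals]
if 14 != parts:
    parts = idx * (15 + 24)
    vals = idx * (17 * p)
else:
    record(33)
if idx > vals:
    vals = idx // 30
else:
    log(13)
parts = parts * p
process(15)
if 18 >= vals:
    vals = 23
    p = idx * 27
else:
    vals = idx // parts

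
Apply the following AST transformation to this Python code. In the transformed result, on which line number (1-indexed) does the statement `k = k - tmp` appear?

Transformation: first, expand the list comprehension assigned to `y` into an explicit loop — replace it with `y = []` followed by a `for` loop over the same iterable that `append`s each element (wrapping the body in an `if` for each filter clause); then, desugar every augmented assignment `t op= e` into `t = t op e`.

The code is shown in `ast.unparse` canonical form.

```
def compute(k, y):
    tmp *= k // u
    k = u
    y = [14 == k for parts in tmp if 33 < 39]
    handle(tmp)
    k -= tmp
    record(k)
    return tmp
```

9

Transformed code:
def compute(k, y):
    tmp = tmp * (k // u)
    k = u
    y = []
    for parts in tmp:
        if 33 < 39:
            y.append(14 == k)
    handle(tmp)
    k = k - tmp
    record(k)
    return tmp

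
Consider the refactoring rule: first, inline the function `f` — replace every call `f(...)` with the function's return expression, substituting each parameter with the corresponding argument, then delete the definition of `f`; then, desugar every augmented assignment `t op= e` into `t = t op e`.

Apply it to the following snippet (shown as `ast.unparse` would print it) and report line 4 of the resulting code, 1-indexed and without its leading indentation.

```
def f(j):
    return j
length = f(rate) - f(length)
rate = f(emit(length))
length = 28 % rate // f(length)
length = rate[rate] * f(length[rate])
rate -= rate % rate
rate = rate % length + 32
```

length = rate[rate] * length[rate]

Transformed code:
length = rate - length
rate = emit(length)
length = 28 % rate // length
length = rate[rate] * length[rate]
rate = rate - rate % rate
rate = rate % length + 32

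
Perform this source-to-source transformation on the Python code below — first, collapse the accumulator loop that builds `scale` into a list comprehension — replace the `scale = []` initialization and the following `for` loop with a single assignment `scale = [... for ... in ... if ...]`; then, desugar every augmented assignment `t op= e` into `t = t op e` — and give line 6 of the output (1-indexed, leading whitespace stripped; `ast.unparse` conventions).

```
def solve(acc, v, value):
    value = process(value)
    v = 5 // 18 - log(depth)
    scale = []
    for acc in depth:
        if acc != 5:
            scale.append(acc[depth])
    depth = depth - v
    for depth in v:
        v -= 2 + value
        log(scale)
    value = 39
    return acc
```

Transformed code:
def solve(acc, v, value):
    value = process(value)
    v = 5 // 18 - log(depth)
    scale = [acc[depth] for acc in depth if acc != 5]
    depth = depth - v
    for depth in v:
        v = v - (2 + value)
        log(scale)
    value = 39
    return acc

for depth in v:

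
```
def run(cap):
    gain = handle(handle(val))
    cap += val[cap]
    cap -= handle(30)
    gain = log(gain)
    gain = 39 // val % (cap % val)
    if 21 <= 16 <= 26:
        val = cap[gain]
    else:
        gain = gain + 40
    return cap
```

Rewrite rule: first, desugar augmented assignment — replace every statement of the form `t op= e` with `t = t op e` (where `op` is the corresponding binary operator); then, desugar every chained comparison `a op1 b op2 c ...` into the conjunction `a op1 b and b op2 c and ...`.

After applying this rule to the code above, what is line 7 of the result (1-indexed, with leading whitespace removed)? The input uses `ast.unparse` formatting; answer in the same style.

Transformed code:
def run(cap):
    gain = handle(handle(val))
    cap = cap + val[cap]
    cap = cap - handle(30)
    gain = log(gain)
    gain = 39 // val % (cap % val)
    if 21 <= 16 and 16 <= 26:
        val = cap[gain]
    else:
        gain = gain + 40
    return cap

if 21 <= 16 and 16 <= 26: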